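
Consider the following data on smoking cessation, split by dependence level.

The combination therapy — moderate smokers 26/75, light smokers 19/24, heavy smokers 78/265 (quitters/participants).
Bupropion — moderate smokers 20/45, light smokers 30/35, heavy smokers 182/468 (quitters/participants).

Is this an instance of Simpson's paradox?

Moderate smokers: the combination therapy 26/75 = 34.7%, bupropion 20/45 = 44.4% → bupropion
Light smokers: the combination therapy 19/24 = 79.2%, bupropion 30/35 = 85.7% → bupropion
Heavy smokers: the combination therapy 78/265 = 29.4%, bupropion 182/468 = 38.9% → bupropion
Overall: the combination therapy 123/364 = 33.8%, bupropion 232/548 = 42.3% → bupropion
Bupropion wins overall and in every dependence group — no reversal.

No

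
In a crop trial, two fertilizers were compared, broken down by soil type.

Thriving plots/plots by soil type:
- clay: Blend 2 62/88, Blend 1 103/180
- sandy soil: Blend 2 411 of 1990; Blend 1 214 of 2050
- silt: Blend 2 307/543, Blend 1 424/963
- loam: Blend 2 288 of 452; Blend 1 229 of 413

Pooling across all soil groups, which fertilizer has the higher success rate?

Clay: Blend 2 62/88 = 70.5%, Blend 1 103/180 = 57.2% → Blend 2
Sandy soil: Blend 2 411/1990 = 20.7%, Blend 1 214/2050 = 10.4% → Blend 2
Silt: Blend 2 307/543 = 56.5%, Blend 1 424/963 = 44.0% → Blend 2
Loam: Blend 2 288/452 = 63.7%, Blend 1 229/413 = 55.4% → Blend 2
Overall: Blend 2 1068/3073 = 34.8%, Blend 1 970/3606 = 26.9% → Blend 2

Blend 2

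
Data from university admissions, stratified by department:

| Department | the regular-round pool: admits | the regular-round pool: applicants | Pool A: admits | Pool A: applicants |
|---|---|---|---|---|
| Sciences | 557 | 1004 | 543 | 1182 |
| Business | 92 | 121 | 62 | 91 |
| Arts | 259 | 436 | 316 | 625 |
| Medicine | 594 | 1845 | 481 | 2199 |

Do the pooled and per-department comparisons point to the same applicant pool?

Sciences: the regular-round pool 557/1004 = 55.5%, Pool A 543/1182 = 45.9% → the regular-round pool
Business: the regular-round pool 92/121 = 76.0%, Pool A 62/91 = 68.1% → the regular-round pool
Arts: the regular-round pool 259/436 = 59.4%, Pool A 316/625 = 50.6% → the regular-round pool
Medicine: the regular-round pool 594/1845 = 32.2%, Pool A 481/2199 = 21.9% → the regular-round pool
Overall: the regular-round pool 1502/3406 = 44.1%, Pool A 1402/4097 = 34.2% → the regular-round pool
The regular-round pool wins overall and in every department group — no reversal.

Yes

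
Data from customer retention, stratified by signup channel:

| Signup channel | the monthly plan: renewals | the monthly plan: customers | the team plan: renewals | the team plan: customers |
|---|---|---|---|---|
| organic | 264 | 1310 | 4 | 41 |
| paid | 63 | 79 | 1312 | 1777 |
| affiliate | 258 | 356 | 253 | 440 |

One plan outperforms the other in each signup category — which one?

Organic: the monthly plan 264/1310 = 20.2%, the team plan 4/41 = 9.8% → the monthly plan
Paid: the monthly plan 63/79 = 79.7%, the team plan 1312/1777 = 73.8% → the monthly plan
Affiliate: the monthly plan 258/356 = 72.5%, the team plan 253/440 = 57.5% → the monthly plan
The monthly plan has the higher rate in all 3 groups.

the monthly plan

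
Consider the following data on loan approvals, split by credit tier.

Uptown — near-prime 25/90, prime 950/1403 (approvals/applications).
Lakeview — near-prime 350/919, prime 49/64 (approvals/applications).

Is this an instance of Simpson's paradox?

Yes

Near-prime: Uptown 25/90 = 27.8%, Lakeview 350/919 = 38.1% → Lakeview
Prime: Uptown 950/1403 = 67.7%, Lakeview 49/64 = 76.6% → Lakeview
Overall: Uptown 975/1493 = 65.3%, Lakeview 399/983 = 40.6% → Uptown
Lakeview wins each credit group but Uptown wins overall — the comparison reverses. Lakeview's applications skew toward near-prime, which has a lower base rate.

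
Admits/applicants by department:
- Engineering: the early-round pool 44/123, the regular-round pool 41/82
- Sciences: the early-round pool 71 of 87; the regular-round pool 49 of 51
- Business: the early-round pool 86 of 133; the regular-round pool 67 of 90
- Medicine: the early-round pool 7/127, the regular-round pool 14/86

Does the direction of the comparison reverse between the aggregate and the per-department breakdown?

No

Engineering: the early-round pool 44/123 = 35.8%, the regular-round pool 41/82 = 50.0% → the regular-round pool
Sciences: the early-round pool 71/87 = 81.6%, the regular-round pool 49/51 = 96.1% → the regular-round pool
Business: the early-round pool 86/133 = 64.7%, the regular-round pool 67/90 = 74.4% → the regular-round pool
Medicine: the early-round pool 7/127 = 5.5%, the regular-round pool 14/86 = 16.3% → the regular-round pool
Overall: the early-round pool 208/470 = 44.3%, the regular-round pool 171/309 = 55.3% → the regular-round pool
The regular-round pool wins overall and in every department group — no reversal.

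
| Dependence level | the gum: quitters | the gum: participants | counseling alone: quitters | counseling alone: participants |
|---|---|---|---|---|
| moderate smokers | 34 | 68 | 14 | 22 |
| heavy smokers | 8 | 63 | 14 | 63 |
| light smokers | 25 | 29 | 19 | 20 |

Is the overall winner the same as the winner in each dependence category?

Moderate smokers: the gum 34/68 = 50.0%, counseling alone 14/22 = 63.6% → counseling alone
Heavy smokers: the gum 8/63 = 12.7%, counseling alone 14/63 = 22.2% → counseling alone
Light smokers: the gum 25/29 = 86.2%, counseling alone 19/20 = 95.0% → counseling alone
Overall: the gum 67/160 = 41.9%, counseling alone 47/105 = 44.8% → counseling alone
Counseling alone wins overall and in every dependence group — no reversal.

Yes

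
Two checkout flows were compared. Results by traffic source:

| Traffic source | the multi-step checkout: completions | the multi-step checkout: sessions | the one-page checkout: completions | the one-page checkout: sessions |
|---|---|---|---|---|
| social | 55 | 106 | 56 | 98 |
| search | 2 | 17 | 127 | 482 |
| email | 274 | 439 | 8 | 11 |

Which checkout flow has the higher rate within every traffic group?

Social: the multi-step checkout 55/106 = 51.9%, the one-page checkout 56/98 = 57.1% → the one-page checkout
Search: the multi-step checkout 2/17 = 11.8%, the one-page checkout 127/482 = 26.3% → the one-page checkout
Email: the multi-step checkout 274/439 = 62.4%, the one-page checkout 8/11 = 72.7% → the one-page checkout
The one-page checkout has the higher rate in all 3 groups.

the one-page checkout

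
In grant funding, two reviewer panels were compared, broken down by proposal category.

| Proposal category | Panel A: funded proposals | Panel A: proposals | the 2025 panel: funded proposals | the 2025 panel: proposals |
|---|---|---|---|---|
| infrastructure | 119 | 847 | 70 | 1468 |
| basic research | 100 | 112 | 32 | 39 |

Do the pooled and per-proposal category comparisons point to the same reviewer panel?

Infrastructure: Panel A 119/847 = 14.0%, the 2025 panel 70/1468 = 4.8% → Panel A
Basic research: Panel A 100/112 = 89.3%, the 2025 panel 32/39 = 82.1% → Panel A
Overall: Panel A 219/959 = 22.8%, the 2025 panel 102/1507 = 6.8% → Panel A
Panel A wins overall and in every proposal group — no reversal.

Yes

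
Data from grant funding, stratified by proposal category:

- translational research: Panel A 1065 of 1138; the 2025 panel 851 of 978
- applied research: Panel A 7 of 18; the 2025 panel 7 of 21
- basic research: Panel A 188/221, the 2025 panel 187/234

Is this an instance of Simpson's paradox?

No

Translational research: Panel A 1065/1138 = 93.6%, the 2025 panel 851/978 = 87.0% → Panel A
Applied research: Panel A 7/18 = 38.9%, the 2025 panel 7/21 = 33.3% → Panel A
Basic research: Panel A 188/221 = 85.1%, the 2025 panel 187/234 = 79.9% → Panel A
Overall: Panel A 1260/1377 = 91.5%, the 2025 panel 1045/1233 = 84.8% → Panel A
Panel A wins overall and in every proposal group — no reversal.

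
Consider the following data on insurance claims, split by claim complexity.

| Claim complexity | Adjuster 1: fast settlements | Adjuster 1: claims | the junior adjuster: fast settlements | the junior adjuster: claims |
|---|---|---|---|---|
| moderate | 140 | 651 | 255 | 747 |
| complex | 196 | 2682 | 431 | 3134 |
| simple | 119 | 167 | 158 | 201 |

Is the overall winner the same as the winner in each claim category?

Moderate: Adjuster 1 140/651 = 21.5%, the junior adjuster 255/747 = 34.1% → the junior adjuster
Complex: Adjuster 1 196/2682 = 7.3%, the junior adjuster 431/3134 = 13.8% → the junior adjuster
Simple: Adjuster 1 119/167 = 71.3%, the junior adjuster 158/201 = 78.6% → the junior adjuster
Overall: Adjuster 1 455/3500 = 13.0%, the junior adjuster 844/4082 = 20.7% → the junior adjuster
The junior adjuster wins overall and in every claim group — no reversal.

Yes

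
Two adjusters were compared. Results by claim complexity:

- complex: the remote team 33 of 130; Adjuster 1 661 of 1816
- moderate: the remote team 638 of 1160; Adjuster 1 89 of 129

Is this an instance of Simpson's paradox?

Complex: the remote team 33/130 = 25.4%, Adjuster 1 661/1816 = 36.4% → Adjuster 1
Moderate: the remote team 638/1160 = 55.0%, Adjuster 1 89/129 = 69.0% → Adjuster 1
Overall: the remote team 671/1290 = 52.0%, Adjuster 1 750/1945 = 38.6% → the remote team
Adjuster 1 wins each claim group but the remote team wins overall — the comparison reverses. Adjuster 1's claims skew toward complex, which has a lower base rate.

Yes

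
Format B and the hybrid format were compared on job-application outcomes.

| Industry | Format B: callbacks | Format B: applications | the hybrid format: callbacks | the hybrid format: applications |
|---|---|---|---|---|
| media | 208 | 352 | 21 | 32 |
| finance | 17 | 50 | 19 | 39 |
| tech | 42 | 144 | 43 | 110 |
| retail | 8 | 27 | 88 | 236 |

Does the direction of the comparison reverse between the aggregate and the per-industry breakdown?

Yes

Media: Format B 208/352 = 59.1%, the hybrid format 21/32 = 65.6% → the hybrid format
Finance: Format B 17/50 = 34.0%, the hybrid format 19/39 = 48.7% → the hybrid format
Tech: Format B 42/144 = 29.2%, the hybrid format 43/110 = 39.1% → the hybrid format
Retail: Format B 8/27 = 29.6%, the hybrid format 88/236 = 37.3% → the hybrid format
Overall: Format B 275/573 = 48.0%, the hybrid format 171/417 = 41.0% → Format B
The hybrid format wins each industry group but Format B wins overall — the comparison reverses. The hybrid format's applications skew toward retail, which has a lower base rate.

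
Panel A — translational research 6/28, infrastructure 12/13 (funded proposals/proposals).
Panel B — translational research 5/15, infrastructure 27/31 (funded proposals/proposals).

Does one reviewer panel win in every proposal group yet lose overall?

Translational research: Panel A 6/28 = 21.4%, Panel B 5/15 = 33.3% → Panel B
Infrastructure: Panel A 12/13 = 92.3%, Panel B 27/31 = 87.1% → Panel A
Overall: Panel A 18/41 = 43.9%, Panel B 32/46 = 69.6% → Panel B
Neither sweeps: Panel A wins 1 of 2 groups, Panel B wins 1. Panel B wins overall but not every group — no Simpson reversal.

No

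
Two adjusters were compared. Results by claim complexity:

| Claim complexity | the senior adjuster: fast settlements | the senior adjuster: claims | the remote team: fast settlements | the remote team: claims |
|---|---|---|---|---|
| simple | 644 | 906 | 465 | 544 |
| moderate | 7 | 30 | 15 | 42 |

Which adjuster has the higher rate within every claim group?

the remote team

Simple: the senior adjuster 644/906 = 71.1%, the remote team 465/544 = 85.5% → the remote team
Moderate: the senior adjuster 7/30 = 23.3%, the remote team 15/42 = 35.7% → the remote team
The remote team has the higher rate in both groups.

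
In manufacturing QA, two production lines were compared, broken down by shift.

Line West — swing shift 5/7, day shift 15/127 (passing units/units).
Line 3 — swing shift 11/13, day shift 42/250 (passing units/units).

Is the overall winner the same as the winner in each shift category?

Swing shift: Line West 5/7 = 71.4%, Line 3 11/13 = 84.6% → Line 3
Day shift: Line West 15/127 = 11.8%, Line 3 42/250 = 16.8% → Line 3
Overall: Line West 20/134 = 14.9%, Line 3 53/263 = 20.2% → Line 3
Line 3 wins overall and in every shift group — no reversal.

Yes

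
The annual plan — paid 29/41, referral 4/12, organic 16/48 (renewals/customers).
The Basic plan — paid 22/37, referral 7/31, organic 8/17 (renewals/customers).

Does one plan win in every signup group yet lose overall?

Paid: the annual plan 29/41 = 70.7%, the Basic plan 22/37 = 59.5% → the annual plan
Referral: the annual plan 4/12 = 33.3%, the Basic plan 7/31 = 22.6% → the annual plan
Organic: the annual plan 16/48 = 33.3%, the Basic plan 8/17 = 47.1% → the Basic plan
Overall: the annual plan 49/101 = 48.5%, the Basic plan 37/85 = 43.5% → the annual plan
Neither sweeps: the annual plan wins 2 of 3 groups, the Basic plan wins 1. The annual plan wins overall but not every group — no Simpson reversal.

No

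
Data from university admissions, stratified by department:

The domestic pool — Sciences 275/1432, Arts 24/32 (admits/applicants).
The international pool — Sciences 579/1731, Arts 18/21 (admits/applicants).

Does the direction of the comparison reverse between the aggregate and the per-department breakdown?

No

Sciences: the domestic pool 275/1432 = 19.2%, the international pool 579/1731 = 33.4% → the international pool
Arts: the domestic pool 24/32 = 75.0%, the international pool 18/21 = 85.7% → the international pool
Overall: the domestic pool 299/1464 = 20.4%, the international pool 597/1752 = 34.1% → the international pool
The international pool wins overall and in every department group — no reversal.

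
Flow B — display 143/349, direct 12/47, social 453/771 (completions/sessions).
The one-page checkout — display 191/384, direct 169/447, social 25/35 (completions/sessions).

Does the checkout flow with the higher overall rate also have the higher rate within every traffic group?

No

Display: Flow B 143/349 = 41.0%, the one-page checkout 191/384 = 49.7% → the one-page checkout
Direct: Flow B 12/47 = 25.5%, the one-page checkout 169/447 = 37.8% → the one-page checkout
Social: Flow B 453/771 = 58.8%, the one-page checkout 25/35 = 71.4% → the one-page checkout
Overall: Flow B 608/1167 = 52.1%, the one-page checkout 385/866 = 44.5% → Flow B
The one-page checkout wins each traffic group but Flow B wins overall — the comparison reverses. The one-page checkout's sessions skew toward direct, which has a lower base rate.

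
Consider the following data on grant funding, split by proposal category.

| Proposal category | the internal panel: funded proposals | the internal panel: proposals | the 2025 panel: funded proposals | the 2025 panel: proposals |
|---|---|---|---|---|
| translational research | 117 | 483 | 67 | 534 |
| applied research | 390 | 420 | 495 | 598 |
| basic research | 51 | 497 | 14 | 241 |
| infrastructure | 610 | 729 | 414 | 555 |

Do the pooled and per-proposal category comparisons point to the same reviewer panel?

Yes

Translational research: the internal panel 117/483 = 24.2%, the 2025 panel 67/534 = 12.5% → the internal panel
Applied research: the internal panel 390/420 = 92.9%, the 2025 panel 495/598 = 82.8% → the internal panel
Basic research: the internal panel 51/497 = 10.3%, the 2025 panel 14/241 = 5.8% → the internal panel
Infrastructure: the internal panel 610/729 = 83.7%, the 2025 panel 414/555 = 74.6% → the internal panel
Overall: the internal panel 1168/2129 = 54.9%, the 2025 panel 990/1928 = 51.3% → the internal panel
The internal panel wins overall and in every proposal group — no reversal.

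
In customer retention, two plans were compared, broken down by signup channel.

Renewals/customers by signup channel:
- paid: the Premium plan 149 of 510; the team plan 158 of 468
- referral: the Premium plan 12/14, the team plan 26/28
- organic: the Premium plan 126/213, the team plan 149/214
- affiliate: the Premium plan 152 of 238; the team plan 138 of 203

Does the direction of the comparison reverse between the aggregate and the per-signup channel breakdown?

Paid: the Premium plan 149/510 = 29.2%, the team plan 158/468 = 33.8% → the team plan
Referral: the Premium plan 12/14 = 85.7%, the team plan 26/28 = 92.9% → the team plan
Organic: the Premium plan 126/213 = 59.2%, the team plan 149/214 = 69.6% → the team plan
Affiliate: the Premium plan 152/238 = 63.9%, the team plan 138/203 = 68.0% → the team plan
Overall: the Premium plan 439/975 = 45.0%, the team plan 471/913 = 51.6% → the team plan
The team plan wins overall and in every signup group — no reversal.

No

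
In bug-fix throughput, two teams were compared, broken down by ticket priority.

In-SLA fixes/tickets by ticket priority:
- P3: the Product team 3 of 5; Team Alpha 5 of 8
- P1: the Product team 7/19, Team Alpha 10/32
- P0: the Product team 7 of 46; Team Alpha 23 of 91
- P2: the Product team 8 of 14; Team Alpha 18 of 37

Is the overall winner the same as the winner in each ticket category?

P3: the Product team 3/5 = 60.0%, Team Alpha 5/8 = 62.5% → Team Alpha
P1: the Product team 7/19 = 36.8%, Team Alpha 10/32 = 31.2% → the Product team
P0: the Product team 7/46 = 15.2%, Team Alpha 23/91 = 25.3% → Team Alpha
P2: the Product team 8/14 = 57.1%, Team Alpha 18/37 = 48.6% → the Product team
Overall: the Product team 25/84 = 29.8%, Team Alpha 56/168 = 33.3% → Team Alpha
Neither sweeps: the Product team wins 2 of 4 groups, Team Alpha wins 2. Team Alpha wins overall but not every group — no Simpson reversal.

No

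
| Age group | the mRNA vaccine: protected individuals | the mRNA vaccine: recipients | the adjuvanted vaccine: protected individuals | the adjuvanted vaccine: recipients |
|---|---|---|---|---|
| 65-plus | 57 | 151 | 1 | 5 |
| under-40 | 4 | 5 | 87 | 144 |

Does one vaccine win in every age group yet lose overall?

65-plus: the mRNA vaccine 57/151 = 37.7%, the adjuvanted vaccine 1/5 = 20.0% → the mRNA vaccine
Under-40: the mRNA vaccine 4/5 = 80.0%, the adjuvanted vaccine 87/144 = 60.4% → the mRNA vaccine
Overall: the mRNA vaccine 61/156 = 39.1%, the adjuvanted vaccine 88/149 = 59.1% → the adjuvanted vaccine
The mRNA vaccine wins each age group but the adjuvanted vaccine wins overall — the comparison reverses. The mRNA vaccine's recipients skew toward 65-plus, which has a lower base rate.

Yes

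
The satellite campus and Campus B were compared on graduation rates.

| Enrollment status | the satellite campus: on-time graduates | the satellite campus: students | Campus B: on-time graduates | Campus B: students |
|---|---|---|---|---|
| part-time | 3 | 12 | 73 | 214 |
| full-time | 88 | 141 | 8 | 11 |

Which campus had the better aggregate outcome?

the satellite campus

Part-time: the satellite campus 3/12 = 25.0%, Campus B 73/214 = 34.1% → Campus B
Full-time: the satellite campus 88/141 = 62.4%, Campus B 8/11 = 72.7% → Campus B
Overall: the satellite campus 91/153 = 59.5%, Campus B 81/225 = 36.0% → the satellite campus
(Campus B wins every enrollment group but the satellite campus wins overall — Campus B's students skew toward the low-rate part-time group.)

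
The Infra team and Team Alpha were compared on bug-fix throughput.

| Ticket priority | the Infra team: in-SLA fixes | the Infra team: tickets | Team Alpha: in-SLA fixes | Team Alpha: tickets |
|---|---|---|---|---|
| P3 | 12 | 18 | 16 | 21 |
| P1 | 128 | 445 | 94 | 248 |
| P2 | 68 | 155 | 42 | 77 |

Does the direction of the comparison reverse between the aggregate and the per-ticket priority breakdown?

No

P3: the Infra team 12/18 = 66.7%, Team Alpha 16/21 = 76.2% → Team Alpha
P1: the Infra team 128/445 = 28.8%, Team Alpha 94/248 = 37.9% → Team Alpha
P2: the Infra team 68/155 = 43.9%, Team Alpha 42/77 = 54.5% → Team Alpha
Overall: the Infra team 208/618 = 33.7%, Team Alpha 152/346 = 43.9% → Team Alpha
Team Alpha wins overall and in every ticket group — no reversal.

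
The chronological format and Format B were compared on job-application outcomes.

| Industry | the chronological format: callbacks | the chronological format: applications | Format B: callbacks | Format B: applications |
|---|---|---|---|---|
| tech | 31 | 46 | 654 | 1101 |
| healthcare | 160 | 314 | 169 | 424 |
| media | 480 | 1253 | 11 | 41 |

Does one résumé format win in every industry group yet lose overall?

Yes

Tech: the chronological format 31/46 = 67.4%, Format B 654/1101 = 59.4% → the chronological format
Healthcare: the chronological format 160/314 = 51.0%, Format B 169/424 = 39.9% → the chronological format
Media: the chronological format 480/1253 = 38.3%, Format B 11/41 = 26.8% → the chronological format
Overall: the chronological format 671/1613 = 41.6%, Format B 834/1566 = 53.3% → Format B
The chronological format wins each industry group but Format B wins overall — the comparison reverses. The chronological format's applications skew toward media, which has a lower base rate.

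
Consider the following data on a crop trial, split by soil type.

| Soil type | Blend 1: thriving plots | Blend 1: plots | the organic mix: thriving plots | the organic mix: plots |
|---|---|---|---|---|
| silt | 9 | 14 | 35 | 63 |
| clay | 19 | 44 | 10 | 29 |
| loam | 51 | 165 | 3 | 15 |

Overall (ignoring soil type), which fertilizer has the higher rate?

the organic mix

Silt: Blend 1 9/14 = 64.3%, the organic mix 35/63 = 55.6% → Blend 1
Clay: Blend 1 19/44 = 43.2%, the organic mix 10/29 = 34.5% → Blend 1
Loam: Blend 1 51/165 = 30.9%, the organic mix 3/15 = 20.0% → Blend 1
Overall: Blend 1 79/223 = 35.4%, the organic mix 48/107 = 44.9% → the organic mix
(Blend 1 wins every soil group but the organic mix wins overall — Blend 1's plots skew toward the low-rate loam group.)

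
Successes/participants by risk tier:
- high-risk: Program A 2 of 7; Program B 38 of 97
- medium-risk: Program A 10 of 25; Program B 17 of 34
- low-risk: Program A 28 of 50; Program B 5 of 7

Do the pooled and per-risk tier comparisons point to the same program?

High-risk: Program A 2/7 = 28.6%, Program B 38/97 = 39.2% → Program B
Medium-risk: Program A 10/25 = 40.0%, Program B 17/34 = 50.0% → Program B
Low-risk: Program A 28/50 = 56.0%, Program B 5/7 = 71.4% → Program B
Overall: Program A 40/82 = 48.8%, Program B 60/138 = 43.5% → Program A
Program B wins each risk group but Program A wins overall — the comparison reverses. Program B's participants skew toward high-risk, which has a lower base rate.

No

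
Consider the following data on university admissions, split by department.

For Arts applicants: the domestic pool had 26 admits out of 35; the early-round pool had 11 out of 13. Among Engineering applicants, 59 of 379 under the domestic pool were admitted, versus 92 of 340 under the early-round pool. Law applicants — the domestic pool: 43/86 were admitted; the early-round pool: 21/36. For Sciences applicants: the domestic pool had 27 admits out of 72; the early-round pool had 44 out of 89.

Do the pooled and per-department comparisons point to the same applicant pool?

Yes

Arts: the domestic pool 26/35 = 74.3%, the early-round pool 11/13 = 84.6% → the early-round pool
Engineering: the domestic pool 59/379 = 15.6%, the early-round pool 92/340 = 27.1% → the early-round pool
Law: the domestic pool 43/86 = 50.0%, the early-round pool 21/36 = 58.3% → the early-round pool
Sciences: the domestic pool 27/72 = 37.5%, the early-round pool 44/89 = 49.4% → the early-round pool
Overall: the domestic pool 155/572 = 27.1%, the early-round pool 168/478 = 35.1% → the early-round pool
The early-round pool wins overall and in every department group — no reversal.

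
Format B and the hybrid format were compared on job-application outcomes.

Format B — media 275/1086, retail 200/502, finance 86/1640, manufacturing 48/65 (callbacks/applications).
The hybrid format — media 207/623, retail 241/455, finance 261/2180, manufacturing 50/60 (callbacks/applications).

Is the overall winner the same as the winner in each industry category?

Media: Format B 275/1086 = 25.3%, the hybrid format 207/623 = 33.2% → the hybrid format
Retail: Format B 200/502 = 39.8%, the hybrid format 241/455 = 53.0% → the hybrid format
Finance: Format B 86/1640 = 5.2%, the hybrid format 261/2180 = 12.0% → the hybrid format
Manufacturing: Format B 48/65 = 73.8%, the hybrid format 50/60 = 83.3% → the hybrid format
Overall: Format B 609/3293 = 18.5%, the hybrid format 759/3318 = 22.9% → the hybrid format
The hybrid format wins overall and in every industry group — no reversal.

Yes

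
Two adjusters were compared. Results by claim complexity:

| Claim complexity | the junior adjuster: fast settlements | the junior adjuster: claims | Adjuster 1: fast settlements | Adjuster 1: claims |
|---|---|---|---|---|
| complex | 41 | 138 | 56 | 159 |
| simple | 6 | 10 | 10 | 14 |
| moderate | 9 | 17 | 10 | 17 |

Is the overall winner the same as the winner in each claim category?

Complex: the junior adjuster 41/138 = 29.7%, Adjuster 1 56/159 = 35.2% → Adjuster 1
Simple: the junior adjuster 6/10 = 60.0%, Adjuster 1 10/14 = 71.4% → Adjuster 1
Moderate: the junior adjuster 9/17 = 52.9%, Adjuster 1 10/17 = 58.8% → Adjuster 1
Overall: the junior adjuster 56/165 = 33.9%, Adjuster 1 76/190 = 40.0% → Adjuster 1
Adjuster 1 wins overall and in every claim group — no reversal.

Yes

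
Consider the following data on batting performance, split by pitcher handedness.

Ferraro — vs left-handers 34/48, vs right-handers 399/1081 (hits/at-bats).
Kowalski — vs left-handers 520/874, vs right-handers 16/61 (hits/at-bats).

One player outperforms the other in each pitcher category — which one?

Ferraro

Vs left-handers: Ferraro 34/48 = 70.8%, Kowalski 520/874 = 59.5% → Ferraro
Vs right-handers: Ferraro 399/1081 = 36.9%, Kowalski 16/61 = 26.2% → Ferraro
Ferraro has the higher rate in both groups.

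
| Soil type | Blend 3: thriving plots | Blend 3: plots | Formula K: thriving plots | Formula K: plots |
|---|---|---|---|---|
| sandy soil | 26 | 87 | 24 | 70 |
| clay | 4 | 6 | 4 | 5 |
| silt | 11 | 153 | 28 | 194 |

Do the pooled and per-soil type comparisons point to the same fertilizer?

Yes

Sandy soil: Blend 3 26/87 = 29.9%, Formula K 24/70 = 34.3% → Formula K
Clay: Blend 3 4/6 = 66.7%, Formula K 4/5 = 80.0% → Formula K
Silt: Blend 3 11/153 = 7.2%, Formula K 28/194 = 14.4% → Formula K
Overall: Blend 3 41/246 = 16.7%, Formula K 56/269 = 20.8% → Formula K
Formula K wins overall and in every soil group — no reversal.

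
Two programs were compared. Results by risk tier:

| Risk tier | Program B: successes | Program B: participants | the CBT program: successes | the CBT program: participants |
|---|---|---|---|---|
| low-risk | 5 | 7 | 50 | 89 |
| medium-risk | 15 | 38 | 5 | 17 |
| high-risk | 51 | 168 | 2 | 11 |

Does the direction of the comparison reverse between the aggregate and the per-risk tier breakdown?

Low-risk: Program B 5/7 = 71.4%, the CBT program 50/89 = 56.2% → Program B
Medium-risk: Program B 15/38 = 39.5%, the CBT program 5/17 = 29.4% → Program B
High-risk: Program B 51/168 = 30.4%, the CBT program 2/11 = 18.2% → Program B
Overall: Program B 71/213 = 33.3%, the CBT program 57/117 = 48.7% → the CBT program
Program B wins each risk group but the CBT program wins overall — the comparison reverses. Program B's participants skew toward high-risk, which has a lower base rate.

Yes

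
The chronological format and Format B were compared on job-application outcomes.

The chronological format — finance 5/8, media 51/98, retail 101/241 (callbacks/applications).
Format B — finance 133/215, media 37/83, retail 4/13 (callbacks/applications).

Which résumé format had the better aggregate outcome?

Finance: the chronological format 5/8 = 62.5%, Format B 133/215 = 61.9% → the chronological format
Media: the chronological format 51/98 = 52.0%, Format B 37/83 = 44.6% → the chronological format
Retail: the chronological format 101/241 = 41.9%, Format B 4/13 = 30.8% → the chronological format
Overall: the chronological format 157/347 = 45.2%, Format B 174/311 = 55.9% → Format B
(The chronological format wins every industry group but Format B wins overall — the chronological format's applications skew toward the low-rate retail group.)

Format B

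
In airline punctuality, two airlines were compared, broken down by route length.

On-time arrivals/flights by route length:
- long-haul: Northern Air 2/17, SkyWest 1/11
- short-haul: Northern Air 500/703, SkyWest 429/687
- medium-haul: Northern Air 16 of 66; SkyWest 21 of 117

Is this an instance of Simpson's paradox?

Long-haul: Northern Air 2/17 = 11.8%, SkyWest 1/11 = 9.1% → Northern Air
Short-haul: Northern Air 500/703 = 71.1%, SkyWest 429/687 = 62.4% → Northern Air
Medium-haul: Northern Air 16/66 = 24.2%, SkyWest 21/117 = 17.9% → Northern Air
Overall: Northern Air 518/786 = 65.9%, SkyWest 451/815 = 55.3% → Northern Air
Northern Air wins overall and in every route group — no reversal.

No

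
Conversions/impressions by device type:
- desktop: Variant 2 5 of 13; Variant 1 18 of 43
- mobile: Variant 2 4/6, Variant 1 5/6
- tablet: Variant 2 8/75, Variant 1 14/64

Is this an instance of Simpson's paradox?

No

Desktop: Variant 2 5/13 = 38.5%, Variant 1 18/43 = 41.9% → Variant 1
Mobile: Variant 2 4/6 = 66.7%, Variant 1 5/6 = 83.3% → Variant 1
Tablet: Variant 2 8/75 = 10.7%, Variant 1 14/64 = 21.9% → Variant 1
Overall: Variant 2 17/94 = 18.1%, Variant 1 37/113 = 32.7% → Variant 1
Variant 1 wins overall and in every device group — no reversal.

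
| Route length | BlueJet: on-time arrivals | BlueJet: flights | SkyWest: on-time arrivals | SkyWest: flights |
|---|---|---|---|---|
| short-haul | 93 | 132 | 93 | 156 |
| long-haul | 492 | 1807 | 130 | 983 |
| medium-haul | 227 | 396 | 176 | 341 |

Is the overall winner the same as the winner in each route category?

Yes

Short-haul: BlueJet 93/132 = 70.5%, SkyWest 93/156 = 59.6% → BlueJet
Long-haul: BlueJet 492/1807 = 27.2%, SkyWest 130/983 = 13.2% → BlueJet
Medium-haul: BlueJet 227/396 = 57.3%, SkyWest 176/341 = 51.6% → BlueJet
Overall: BlueJet 812/2335 = 34.8%, SkyWest 399/1480 = 27.0% → BlueJet
BlueJet wins overall and in every route group — no reversal.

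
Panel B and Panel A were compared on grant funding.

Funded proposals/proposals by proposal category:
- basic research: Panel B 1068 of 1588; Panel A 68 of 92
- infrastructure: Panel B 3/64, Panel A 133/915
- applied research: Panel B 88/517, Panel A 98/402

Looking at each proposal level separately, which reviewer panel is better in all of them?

Panel A

Basic research: Panel B 1068/1588 = 67.3%, Panel A 68/92 = 73.9% → Panel A
Infrastructure: Panel B 3/64 = 4.7%, Panel A 133/915 = 14.5% → Panel A
Applied research: Panel B 88/517 = 17.0%, Panel A 98/402 = 24.4% → Panel A
Panel A has the higher rate in all 3 groups.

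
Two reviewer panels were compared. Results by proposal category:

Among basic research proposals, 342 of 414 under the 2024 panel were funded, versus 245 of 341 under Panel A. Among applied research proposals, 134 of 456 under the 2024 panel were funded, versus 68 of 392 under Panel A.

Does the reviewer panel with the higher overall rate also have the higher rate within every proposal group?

Basic research: the 2024 panel 342/414 = 82.6%, Panel A 245/341 = 71.8% → the 2024 panel
Applied research: the 2024 panel 134/456 = 29.4%, Panel A 68/392 = 17.3% → the 2024 panel
Overall: the 2024 panel 476/870 = 54.7%, Panel A 313/733 = 42.7% → the 2024 panel
The 2024 panel wins overall and in every proposal group — no reversal.

Yes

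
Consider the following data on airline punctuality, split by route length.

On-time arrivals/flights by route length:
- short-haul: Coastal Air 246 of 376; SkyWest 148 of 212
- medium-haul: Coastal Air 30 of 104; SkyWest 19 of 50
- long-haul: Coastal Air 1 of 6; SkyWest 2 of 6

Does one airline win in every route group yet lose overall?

Short-haul: Coastal Air 246/376 = 65.4%, SkyWest 148/212 = 69.8% → SkyWest
Medium-haul: Coastal Air 30/104 = 28.8%, SkyWest 19/50 = 38.0% → SkyWest
Long-haul: Coastal Air 1/6 = 16.7%, SkyWest 2/6 = 33.3% → SkyWest
Overall: Coastal Air 277/486 = 57.0%, SkyWest 169/268 = 63.1% → SkyWest
SkyWest wins overall and in every route group — no reversal.

No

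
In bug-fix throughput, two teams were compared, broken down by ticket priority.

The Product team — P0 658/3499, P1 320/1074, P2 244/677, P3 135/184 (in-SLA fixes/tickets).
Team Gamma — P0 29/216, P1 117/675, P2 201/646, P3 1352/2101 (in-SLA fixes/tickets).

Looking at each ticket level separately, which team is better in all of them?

the Product team

P0: the Product team 658/3499 = 18.8%, Team Gamma 29/216 = 13.4% → the Product team
P1: the Product team 320/1074 = 29.8%, Team Gamma 117/675 = 17.3% → the Product team
P2: the Product team 244/677 = 36.0%, Team Gamma 201/646 = 31.1% → the Product team
P3: the Product team 135/184 = 73.4%, Team Gamma 1352/2101 = 64.4% → the Product team
The Product team has the higher rate in all 4 groups.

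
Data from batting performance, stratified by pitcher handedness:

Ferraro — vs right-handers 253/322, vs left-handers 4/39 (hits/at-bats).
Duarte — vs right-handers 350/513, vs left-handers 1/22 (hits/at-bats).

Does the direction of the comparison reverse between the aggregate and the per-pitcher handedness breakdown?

No

Vs right-handers: Ferraro 253/322 = 78.6%, Duarte 350/513 = 68.2% → Ferraro
Vs left-handers: Ferraro 4/39 = 10.3%, Duarte 1/22 = 4.5% → Ferraro
Overall: Ferraro 257/361 = 71.2%, Duarte 351/535 = 65.6% → Ferraro
Ferraro wins overall and in every pitcher group — no reversal.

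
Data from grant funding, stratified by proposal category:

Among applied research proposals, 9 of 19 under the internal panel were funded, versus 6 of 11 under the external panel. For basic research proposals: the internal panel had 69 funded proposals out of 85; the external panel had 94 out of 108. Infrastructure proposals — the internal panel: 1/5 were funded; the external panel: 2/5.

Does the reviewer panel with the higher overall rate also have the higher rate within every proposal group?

Yes

Applied research: the internal panel 9/19 = 47.4%, the external panel 6/11 = 54.5% → the external panel
Basic research: the internal panel 69/85 = 81.2%, the external panel 94/108 = 87.0% → the external panel
Infrastructure: the internal panel 1/5 = 20.0%, the external panel 2/5 = 40.0% → the external panel
Overall: the internal panel 79/109 = 72.5%, the external panel 102/124 = 82.3% → the external panel
The external panel wins overall and in every proposal group — no reversal.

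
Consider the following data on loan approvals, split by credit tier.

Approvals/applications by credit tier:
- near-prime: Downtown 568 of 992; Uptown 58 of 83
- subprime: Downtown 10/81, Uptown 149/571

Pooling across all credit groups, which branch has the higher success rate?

Near-prime: Downtown 568/992 = 57.3%, Uptown 58/83 = 69.9% → Uptown
Subprime: Downtown 10/81 = 12.3%, Uptown 149/571 = 26.1% → Uptown
Overall: Downtown 578/1073 = 53.9%, Uptown 207/654 = 31.7% → Downtown
(Uptown wins every credit group but Downtown wins overall — Uptown's applications skew toward the low-rate subprime group.)

Downtown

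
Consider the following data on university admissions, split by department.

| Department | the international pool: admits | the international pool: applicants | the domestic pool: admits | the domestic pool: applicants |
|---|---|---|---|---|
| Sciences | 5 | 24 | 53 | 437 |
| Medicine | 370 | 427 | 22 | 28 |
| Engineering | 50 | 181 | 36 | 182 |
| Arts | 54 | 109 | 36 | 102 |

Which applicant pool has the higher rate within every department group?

the international pool

Sciences: the international pool 5/24 = 20.8%, the domestic pool 53/437 = 12.1% → the international pool
Medicine: the international pool 370/427 = 86.7%, the domestic pool 22/28 = 78.6% → the international pool
Engineering: the international pool 50/181 = 27.6%, the domestic pool 36/182 = 19.8% → the international pool
Arts: the international pool 54/109 = 49.5%, the domestic pool 36/102 = 35.3% → the international pool
The international pool has the higher rate in all 4 groups.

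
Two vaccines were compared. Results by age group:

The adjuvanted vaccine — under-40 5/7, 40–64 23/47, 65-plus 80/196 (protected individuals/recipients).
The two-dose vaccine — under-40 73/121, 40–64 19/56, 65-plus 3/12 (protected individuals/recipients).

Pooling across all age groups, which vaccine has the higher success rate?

Under-40: the adjuvanted vaccine 5/7 = 71.4%, the two-dose vaccine 73/121 = 60.3% → the adjuvanted vaccine
40–64: the adjuvanted vaccine 23/47 = 48.9%, the two-dose vaccine 19/56 = 33.9% → the adjuvanted vaccine
65-plus: the adjuvanted vaccine 80/196 = 40.8%, the two-dose vaccine 3/12 = 25.0% → the adjuvanted vaccine
Overall: the adjuvanted vaccine 108/250 = 43.2%, the two-dose vaccine 95/189 = 50.3% → the two-dose vaccine
(The adjuvanted vaccine wins every age group but the two-dose vaccine wins overall — the adjuvanted vaccine's recipients skew toward the low-rate 65-plus group.)

the two-dose vaccine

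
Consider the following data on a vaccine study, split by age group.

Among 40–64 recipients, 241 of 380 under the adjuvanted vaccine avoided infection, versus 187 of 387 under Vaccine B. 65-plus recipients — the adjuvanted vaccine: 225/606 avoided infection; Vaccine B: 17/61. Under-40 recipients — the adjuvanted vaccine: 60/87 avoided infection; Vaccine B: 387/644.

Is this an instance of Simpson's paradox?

Yes

40–64: the adjuvanted vaccine 241/380 = 63.4%, Vaccine B 187/387 = 48.3% → the adjuvanted vaccine
65-plus: the adjuvanted vaccine 225/606 = 37.1%, Vaccine B 17/61 = 27.9% → the adjuvanted vaccine
Under-40: the adjuvanted vaccine 60/87 = 69.0%, Vaccine B 387/644 = 60.1% → the adjuvanted vaccine
Overall: the adjuvanted vaccine 526/1073 = 49.0%, Vaccine B 591/1092 = 54.1% → Vaccine B
The adjuvanted vaccine wins each age group but Vaccine B wins overall — the comparison reverses. The adjuvanted vaccine's recipients skew toward 65-plus, which has a lower base rate.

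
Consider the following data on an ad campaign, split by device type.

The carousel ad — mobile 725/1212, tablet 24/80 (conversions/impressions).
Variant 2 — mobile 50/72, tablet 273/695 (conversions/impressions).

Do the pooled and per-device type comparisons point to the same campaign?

Mobile: the carousel ad 725/1212 = 59.8%, Variant 2 50/72 = 69.4% → Variant 2
Tablet: the carousel ad 24/80 = 30.0%, Variant 2 273/695 = 39.3% → Variant 2
Overall: the carousel ad 749/1292 = 58.0%, Variant 2 323/767 = 42.1% → the carousel ad
Variant 2 wins each device group but the carousel ad wins overall — the comparison reverses. Variant 2's impressions skew toward tablet, which has a lower base rate.

No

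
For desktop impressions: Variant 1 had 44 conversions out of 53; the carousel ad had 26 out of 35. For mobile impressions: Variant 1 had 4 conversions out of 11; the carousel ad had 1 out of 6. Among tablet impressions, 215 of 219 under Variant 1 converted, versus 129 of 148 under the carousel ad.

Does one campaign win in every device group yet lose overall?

No

Desktop: Variant 1 44/53 = 83.0%, the carousel ad 26/35 = 74.3% → Variant 1
Mobile: Variant 1 4/11 = 36.4%, the carousel ad 1/6 = 16.7% → Variant 1
Tablet: Variant 1 215/219 = 98.2%, the carousel ad 129/148 = 87.2% → Variant 1
Overall: Variant 1 263/283 = 92.9%, the carousel ad 156/189 = 82.5% → Variant 1
Variant 1 wins overall and in every device group — no reversal.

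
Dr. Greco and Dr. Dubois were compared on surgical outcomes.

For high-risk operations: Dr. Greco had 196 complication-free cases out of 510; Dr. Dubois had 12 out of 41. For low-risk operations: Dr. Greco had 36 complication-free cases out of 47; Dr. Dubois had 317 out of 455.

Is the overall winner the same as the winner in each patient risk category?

High-risk: Dr. Greco 196/510 = 38.4%, Dr. Dubois 12/41 = 29.3% → Dr. Greco
Low-risk: Dr. Greco 36/47 = 76.6%, Dr. Dubois 317/455 = 69.7% → Dr. Greco
Overall: Dr. Greco 232/557 = 41.7%, Dr. Dubois 329/496 = 66.3% → Dr. Dubois
Dr. Greco wins each patient risk group but Dr. Dubois wins overall — the comparison reverses. Dr. Greco's operations skew toward high-risk, which has a lower base rate.

No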